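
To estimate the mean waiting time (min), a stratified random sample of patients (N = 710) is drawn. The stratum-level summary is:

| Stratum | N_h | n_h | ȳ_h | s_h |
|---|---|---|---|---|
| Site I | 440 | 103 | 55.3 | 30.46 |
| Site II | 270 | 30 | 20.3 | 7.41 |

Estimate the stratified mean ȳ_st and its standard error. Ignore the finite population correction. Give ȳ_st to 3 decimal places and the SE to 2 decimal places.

ȳ_st = Σ W_h ȳ_h = (440·55.3 + 270·20.3)/710 = 41.99014
V̂(ȳ_st) = Σ W_h² s_h²/n_h, with W_h = N_h/N and N = 710:
  stratum Site I: (440/710)²·30.46²/103 = 3.45948
  stratum Site II: (270/710)²·7.41²/30 = 0.264683
V̂(ȳ_st) = 3.72417
SE(ȳ_st) = √3.72417 = 1.92981

ȳ_st ≈ 41.990, SE ≈ 1.93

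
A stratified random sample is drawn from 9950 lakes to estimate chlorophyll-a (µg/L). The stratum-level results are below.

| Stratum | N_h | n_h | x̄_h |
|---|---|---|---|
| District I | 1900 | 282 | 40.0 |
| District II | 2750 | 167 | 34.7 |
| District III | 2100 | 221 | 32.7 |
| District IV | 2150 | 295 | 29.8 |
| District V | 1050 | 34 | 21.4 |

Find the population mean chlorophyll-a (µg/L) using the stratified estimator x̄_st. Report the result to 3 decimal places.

x̄_st ≈ 32.828

N = Σ N_h = 9950. Stratum weights W_h = N_h/N.
x̄_st = (1900·40.0 + 2750·34.7 + 2100·32.7 + 2150·29.8 + 1050·21.4) / 9950 = 32.82764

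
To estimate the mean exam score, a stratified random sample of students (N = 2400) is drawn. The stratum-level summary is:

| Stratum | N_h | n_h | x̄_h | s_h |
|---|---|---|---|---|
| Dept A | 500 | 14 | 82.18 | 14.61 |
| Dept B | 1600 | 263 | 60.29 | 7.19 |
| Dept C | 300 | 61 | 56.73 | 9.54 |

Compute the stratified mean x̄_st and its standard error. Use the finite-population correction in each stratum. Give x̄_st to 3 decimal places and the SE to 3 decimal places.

x̄_st ≈ 64.405, SE ≈ 0.857

x̄_st = Σ W_h x̄_h = (500·82.18 + 1600·60.29 + 300·56.73)/2400 = 64.40542
V̂(x̄_st) = Σ W_h² (1 − n_h/N_h) s_h²/n_h, with W_h = N_h/N and N = 2400:
  stratum Dept A: (500/2400)²·(1 − 14/500)·14.61²/14 = 0.643215
  stratum Dept B: (1600/2400)²·(1 − 263/1600)·7.19²/263 = 0.0730014
  stratum Dept C: (300/2400)²·(1 − 61/300)·9.54²/61 = 0.0185722
V̂(x̄_st) = 0.734789
SE(x̄_st) = √0.734789 = 0.857198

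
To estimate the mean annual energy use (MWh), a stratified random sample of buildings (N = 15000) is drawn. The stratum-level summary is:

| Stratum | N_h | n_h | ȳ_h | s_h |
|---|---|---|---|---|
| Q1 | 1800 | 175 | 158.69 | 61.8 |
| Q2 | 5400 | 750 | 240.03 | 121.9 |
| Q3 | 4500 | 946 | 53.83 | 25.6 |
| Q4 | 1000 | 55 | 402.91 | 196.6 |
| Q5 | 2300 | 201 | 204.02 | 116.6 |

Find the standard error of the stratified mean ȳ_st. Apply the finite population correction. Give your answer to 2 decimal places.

SE(ȳ_st) ≈ 2.64

V̂(ȳ_st) = Σ W_h² (1 − n_h/N_h) s_h²/n_h, with W_h = N_h/N and N = 15000:
  stratum Q1: (1800/15000)²·(1 − 175/1800)·61.8²/175 = 0.283715
  stratum Q2: (5400/15000)²·(1 − 750/5400)·121.9²/750 = 2.21111
  stratum Q3: (4500/15000)²·(1 − 946/4500)·25.6²/946 = 0.0492421
  stratum Q4: (1000/15000)²·(1 − 55/1000)·196.6²/55 = 2.95157
  stratum Q5: (2300/15000)²·(1 − 201/2300)·116.6²/201 = 1.45131
V̂(ȳ_st) = 6.94695
SE(ȳ_st) = √6.94695 = 2.63571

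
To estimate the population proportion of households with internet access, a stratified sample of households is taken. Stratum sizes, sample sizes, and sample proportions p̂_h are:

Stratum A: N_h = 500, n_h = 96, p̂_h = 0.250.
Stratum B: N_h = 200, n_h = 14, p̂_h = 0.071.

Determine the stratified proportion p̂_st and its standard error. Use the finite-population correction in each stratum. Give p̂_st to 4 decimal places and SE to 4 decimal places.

p̂_st ≈ 0.1989, SE ≈ 0.0346

N = 700; stratum weights W_h = N_h/N.
p̂_st = Σ W_h p̂_h = (500·0.250 + 200·0.071)/700 = 0.19886
V̂(p̂_st) = Σ W_h² (1 − n_h/N_h) p̂_h(1−p̂_h)/(n_h−1):
  stratum A: (500/700)²·(1 − 96/500)·0.250·0.750/95 = 0.000813641
  stratum B: (200/700)²·(1 − 14/200)·0.071·0.929/13 = 0.000385192
V̂(p̂_st) = 0.00119883; SE = √V̂ = 0.0346242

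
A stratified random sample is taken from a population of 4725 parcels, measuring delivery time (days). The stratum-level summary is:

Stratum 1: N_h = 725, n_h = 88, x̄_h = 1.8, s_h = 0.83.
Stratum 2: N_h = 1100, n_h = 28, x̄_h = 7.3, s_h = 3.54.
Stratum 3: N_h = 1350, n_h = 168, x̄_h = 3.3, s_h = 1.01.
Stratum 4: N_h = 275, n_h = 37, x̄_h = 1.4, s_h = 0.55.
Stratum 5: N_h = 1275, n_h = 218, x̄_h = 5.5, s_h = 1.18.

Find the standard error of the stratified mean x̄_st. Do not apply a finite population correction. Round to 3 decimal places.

V̂(x̄_st) = Σ W_h² s_h²/n_h, with W_h = N_h/N and N = 4725:
  stratum 1: (725/4725)²·0.83²/88 = 0.000184309
  stratum 2: (1100/4725)²·3.54²/28 = 0.0242566
  stratum 3: (1350/4725)²·1.01²/168 = 0.000495675
  stratum 4: (275/4725)²·0.55²/37 = 2.7694e-05
  stratum 5: (1275/4725)²·1.18²/218 = 0.000465076
V̂(x̄_st) = 0.0254294
SE(x̄_st) = √0.0254294 = 0.159466

SE(x̄_st) ≈ 0.159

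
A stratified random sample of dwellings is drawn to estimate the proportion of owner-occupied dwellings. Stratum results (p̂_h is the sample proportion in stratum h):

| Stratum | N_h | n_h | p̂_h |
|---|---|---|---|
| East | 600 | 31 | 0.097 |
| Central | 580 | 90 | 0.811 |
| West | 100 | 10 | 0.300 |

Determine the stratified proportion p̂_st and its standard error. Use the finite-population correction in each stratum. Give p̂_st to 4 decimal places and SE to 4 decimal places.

N = 1280; stratum weights W_h = N_h/N.
p̂_st = Σ W_h p̂_h = (600·0.097 + 580·0.811 + 100·0.300)/1280 = 0.43639
V̂(p̂_st) = Σ W_h² (1 − n_h/N_h) p̂_h(1−p̂_h)/(n_h−1):
  stratum East: (600/1280)²·(1 − 31/600)·0.097·0.903/30 = 0.00060839
  stratum Central: (580/1280)²·(1 − 90/580)·0.811·0.189/89 = 0.000298742
  stratum West: (100/1280)²·(1 − 10/100)·0.300·0.700/9 = 0.000128174
V̂(p̂_st) = 0.00103531; SE = √V̂ = 0.0321762

p̂_st ≈ 0.4364, SE ≈ 0.0322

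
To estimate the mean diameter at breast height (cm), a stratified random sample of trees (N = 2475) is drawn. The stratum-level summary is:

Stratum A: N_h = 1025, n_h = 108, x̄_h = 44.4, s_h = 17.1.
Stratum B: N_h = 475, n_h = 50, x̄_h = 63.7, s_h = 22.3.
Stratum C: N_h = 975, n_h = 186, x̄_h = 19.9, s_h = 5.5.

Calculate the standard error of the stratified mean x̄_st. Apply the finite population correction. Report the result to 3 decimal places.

V̂(x̄_st) = Σ W_h² (1 − n_h/N_h) s_h²/n_h, with W_h = N_h/N and N = 2475:
  stratum A: (1025/2475)²·(1 − 108/1025)·17.1²/108 = 0.415443
  stratum B: (475/2475)²·(1 − 50/475)·22.3²/50 = 0.327772
  stratum C: (975/2475)²·(1 − 186/975)·5.5²/186 = 0.0204241
V̂(x̄_st) = 0.763639
SE(x̄_st) = √0.763639 = 0.873864

SE(x̄_st) ≈ 0.874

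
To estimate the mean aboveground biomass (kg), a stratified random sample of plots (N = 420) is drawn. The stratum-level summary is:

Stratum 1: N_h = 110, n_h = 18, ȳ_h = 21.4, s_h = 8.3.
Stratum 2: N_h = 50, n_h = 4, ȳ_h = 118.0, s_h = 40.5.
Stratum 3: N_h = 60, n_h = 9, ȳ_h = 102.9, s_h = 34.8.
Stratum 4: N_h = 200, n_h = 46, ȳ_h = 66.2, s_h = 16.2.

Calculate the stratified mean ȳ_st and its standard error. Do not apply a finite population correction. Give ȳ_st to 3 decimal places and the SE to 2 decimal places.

ȳ_st ≈ 65.876, SE ≈ 3.18

ȳ_st = Σ W_h ȳ_h = (110·21.4 + 50·118.0 + 60·102.9 + 200·66.2)/420 = 65.87619
V̂(ȳ_st) = Σ W_h² s_h²/n_h, with W_h = N_h/N and N = 420:
  stratum 1: (110/420)²·8.3²/18 = 0.262525
  stratum 2: (50/420)²·40.5²/4 = 5.81154
  stratum 3: (60/420)²·34.8²/9 = 2.74612
  stratum 4: (200/420)²·16.2²/46 = 1.2937
V̂(ȳ_st) = 10.1139
SE(ȳ_st) = √10.1139 = 3.18023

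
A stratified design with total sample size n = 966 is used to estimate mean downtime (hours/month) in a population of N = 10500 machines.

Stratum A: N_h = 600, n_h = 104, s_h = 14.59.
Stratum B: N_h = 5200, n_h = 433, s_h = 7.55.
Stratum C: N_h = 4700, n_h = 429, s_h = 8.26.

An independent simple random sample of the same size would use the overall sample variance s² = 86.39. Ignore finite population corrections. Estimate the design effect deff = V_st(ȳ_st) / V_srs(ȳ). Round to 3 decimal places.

V̂(ȳ_st) = Σ W_h² s_h²/n_h, with W_h = N_h/N and N = 10500:
  stratum A: (600/10500)²·14.59²/104 = 0.00668346
  stratum B: (5200/10500)²·7.55²/433 = 0.0322875
  stratum C: (4700/10500)²·8.26²/429 = 0.0318654
V_st = 0.0708364
V_srs = s²/n = 86.39/966 = 0.0894306
deff = V_st / V_srs = 0.0708364/0.0894306 = 0.7921

deff ≈ 0.792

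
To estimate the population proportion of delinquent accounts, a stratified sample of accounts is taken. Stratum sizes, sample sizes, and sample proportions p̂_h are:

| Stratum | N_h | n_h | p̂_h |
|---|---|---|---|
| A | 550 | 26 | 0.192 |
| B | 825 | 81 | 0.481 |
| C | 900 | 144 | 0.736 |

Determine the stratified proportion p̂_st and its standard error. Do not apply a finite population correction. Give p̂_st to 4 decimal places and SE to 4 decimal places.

p̂_st ≈ 0.5120, SE ≈ 0.0314

N = 2275; stratum weights W_h = N_h/N.
p̂_st = Σ W_h p̂_h = (550·0.192 + 825·0.481 + 900·0.736)/2275 = 0.51201
V̂(p̂_st) = Σ W_h² p̂_h(1−p̂_h)/(n_h−1):
  stratum A: (550/2275)²·0.192·0.808/25 = 0.00036269
  stratum B: (825/2275)²·0.481·0.519/80 = 0.000410362
  stratum C: (900/2275)²·0.736·0.264/143 = 0.000212651
V̂(p̂_st) = 0.000985703; SE = √V̂ = 0.0313959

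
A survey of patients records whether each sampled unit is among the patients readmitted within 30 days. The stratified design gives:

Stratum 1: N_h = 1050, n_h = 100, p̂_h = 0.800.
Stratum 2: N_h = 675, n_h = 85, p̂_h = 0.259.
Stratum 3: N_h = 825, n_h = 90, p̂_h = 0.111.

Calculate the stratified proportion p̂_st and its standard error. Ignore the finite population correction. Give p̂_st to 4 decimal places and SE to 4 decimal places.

p̂_st ≈ 0.4339, SE ≈ 0.0235

N = 2550; stratum weights W_h = N_h/N.
p̂_st = Σ W_h p̂_h = (1050·0.800 + 675·0.259 + 825·0.111)/2550 = 0.43388
V̂(p̂_st) = Σ W_h² p̂_h(1−p̂_h)/(n_h−1):
  stratum 1: (1050/2550)²·0.800·0.200/99 = 0.00027402
  stratum 2: (675/2550)²·0.259·0.741/84 = 0.000160091
  stratum 3: (825/2550)²·0.111·0.889/89 = 0.000116055
V̂(p̂_st) = 0.000550166; SE = √V̂ = 0.0234556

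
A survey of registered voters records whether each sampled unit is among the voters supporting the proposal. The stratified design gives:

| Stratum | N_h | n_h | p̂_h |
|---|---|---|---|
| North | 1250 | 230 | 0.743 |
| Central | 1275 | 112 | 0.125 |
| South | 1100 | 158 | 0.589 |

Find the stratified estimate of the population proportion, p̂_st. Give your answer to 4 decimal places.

p̂_st ≈ 0.4789

N = 3625; stratum weights W_h = N_h/N.
p̂_st = Σ W_h p̂_h = (1250·0.743 + 1275·0.125 + 1100·0.589)/3625 = 0.47890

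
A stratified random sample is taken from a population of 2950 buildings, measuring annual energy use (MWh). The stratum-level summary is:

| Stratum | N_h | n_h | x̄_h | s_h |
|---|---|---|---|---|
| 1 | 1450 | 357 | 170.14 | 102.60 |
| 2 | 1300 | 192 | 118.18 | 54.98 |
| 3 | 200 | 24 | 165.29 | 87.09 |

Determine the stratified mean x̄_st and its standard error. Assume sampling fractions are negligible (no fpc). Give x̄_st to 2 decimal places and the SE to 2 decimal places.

x̄_st ≈ 146.91, SE ≈ 3.41

x̄_st = Σ W_h x̄_h = (1450·170.14 + 1300·118.18 + 200·165.29)/2950 = 146.91356
V̂(x̄_st) = Σ W_h² s_h²/n_h, with W_h = N_h/N and N = 2950:
  stratum 1: (1450/2950)²·102.60²/357 = 7.12391
  stratum 2: (1300/2950)²·54.98²/192 = 3.05739
  stratum 3: (200/2950)²·87.09²/24 = 1.45258
V̂(x̄_st) = 11.6339
SE(x̄_st) = √11.6339 = 3.41085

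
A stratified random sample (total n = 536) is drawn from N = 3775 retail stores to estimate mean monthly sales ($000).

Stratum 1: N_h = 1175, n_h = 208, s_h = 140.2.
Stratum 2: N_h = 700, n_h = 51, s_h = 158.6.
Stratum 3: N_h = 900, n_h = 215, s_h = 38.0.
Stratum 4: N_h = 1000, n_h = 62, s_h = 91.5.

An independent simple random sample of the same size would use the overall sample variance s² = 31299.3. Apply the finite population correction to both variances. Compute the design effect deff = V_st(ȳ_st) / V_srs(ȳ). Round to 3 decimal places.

V̂(ȳ_st) = Σ W_h² (1 − n_h/N_h) s_h²/n_h, with W_h = N_h/N and N = 3775:
  stratum 1: (1175/3775)²·(1 − 208/1175)·140.2²/208 = 7.53465
  stratum 2: (700/3775)²·(1 − 51/700)·158.6²/51 = 15.7233
  stratum 3: (900/3775)²·(1 − 215/900)·38.0²/215 = 0.290555
  stratum 4: (1000/3775)²·(1 − 62/1000)·91.5²/62 = 8.88831
V_st = 32.4369
V_srs = (1 − 536/3775)·31299.3/536 = 50.103
deff = V_st / V_srs = 32.4369/50.103 = 0.6474

deff ≈ 0.647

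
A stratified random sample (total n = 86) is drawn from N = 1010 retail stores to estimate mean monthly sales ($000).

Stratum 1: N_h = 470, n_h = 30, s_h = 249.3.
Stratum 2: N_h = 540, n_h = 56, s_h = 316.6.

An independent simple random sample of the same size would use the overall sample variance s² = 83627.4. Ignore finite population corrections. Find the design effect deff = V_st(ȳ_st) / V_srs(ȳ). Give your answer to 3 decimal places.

V̂(ȳ_st) = Σ W_h² s_h²/n_h, with W_h = N_h/N and N = 1010:
  stratum 1: (470/1010)²·249.3²/30 = 448.618
  stratum 2: (540/1010)²·316.6²/56 = 511.657
V_st = 960.274
V_srs = s²/n = 83627.4/86 = 972.412
deff = V_st / V_srs = 960.274/972.412 = 0.9875

deff ≈ 0.988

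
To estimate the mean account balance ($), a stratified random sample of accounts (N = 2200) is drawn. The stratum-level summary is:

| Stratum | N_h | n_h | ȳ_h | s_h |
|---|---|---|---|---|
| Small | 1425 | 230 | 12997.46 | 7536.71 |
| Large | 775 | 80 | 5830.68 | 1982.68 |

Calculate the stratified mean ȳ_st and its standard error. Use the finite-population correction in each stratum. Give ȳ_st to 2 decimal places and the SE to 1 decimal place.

ȳ_st = Σ W_h ȳ_h = (1425·12997.46 + 775·5830.68)/2200 = 10472.79886
V̂(ȳ_st) = Σ W_h² (1 − n_h/N_h) s_h²/n_h, with W_h = N_h/N and N = 2200:
  stratum Small: (1425/2200)²·(1 − 230/1425)·7536.71²/230 = 86890.7
  stratum Large: (775/2200)²·(1 − 80/775)·1982.68²/80 = 5468.35
V̂(ȳ_st) = 92359
SE(ȳ_st) = √92359 = 303.906

ȳ_st ≈ 10472.80, SE ≈ 303.9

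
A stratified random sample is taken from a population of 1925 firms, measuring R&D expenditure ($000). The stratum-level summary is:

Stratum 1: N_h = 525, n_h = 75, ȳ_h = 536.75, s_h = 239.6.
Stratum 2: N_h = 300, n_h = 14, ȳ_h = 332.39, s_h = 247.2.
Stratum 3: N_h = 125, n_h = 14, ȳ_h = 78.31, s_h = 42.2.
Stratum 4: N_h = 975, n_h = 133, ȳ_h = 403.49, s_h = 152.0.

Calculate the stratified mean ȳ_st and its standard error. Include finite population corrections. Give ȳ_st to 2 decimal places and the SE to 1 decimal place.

ȳ_st = Σ W_h ȳ_h = (525·536.75 + 300·332.39 + 125·78.31 + 975·403.49)/1925 = 407.63753
V̂(ȳ_st) = Σ W_h² (1 − n_h/N_h) s_h²/n_h, with W_h = N_h/N and N = 1925:
  stratum 1: (525/1925)²·(1 − 75/525)·239.6²/75 = 48.8003
  stratum 2: (300/1925)²·(1 − 14/300)·247.2²/14 = 101.064
  stratum 3: (125/1925)²·(1 − 14/125)·42.2²/14 = 0.476287
  stratum 4: (975/1925)²·(1 − 133/975)·152.0²/133 = 38.4849
V̂(ȳ_st) = 188.825
SE(ȳ_st) = √188.825 = 13.7414

ȳ_st ≈ 407.64, SE ≈ 13.7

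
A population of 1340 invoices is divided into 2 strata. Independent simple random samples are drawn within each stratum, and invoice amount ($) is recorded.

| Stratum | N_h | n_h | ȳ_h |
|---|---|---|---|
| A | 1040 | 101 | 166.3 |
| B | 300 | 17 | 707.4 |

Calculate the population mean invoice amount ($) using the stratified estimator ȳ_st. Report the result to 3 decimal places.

ȳ_st ≈ 287.442

N = Σ N_h = 1340. Stratum weights W_h = N_h/N.
ȳ_st = (1040·166.3 + 300·707.4) / 1340 = 287.44179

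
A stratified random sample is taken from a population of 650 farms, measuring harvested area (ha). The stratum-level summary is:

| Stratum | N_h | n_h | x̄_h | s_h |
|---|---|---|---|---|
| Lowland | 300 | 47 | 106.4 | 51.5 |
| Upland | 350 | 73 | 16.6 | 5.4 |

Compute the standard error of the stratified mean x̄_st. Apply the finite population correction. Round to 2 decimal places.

V̂(x̄_st) = Σ W_h² (1 − n_h/N_h) s_h²/n_h, with W_h = N_h/N and N = 650:
  stratum Lowland: (300/650)²·(1 − 47/300)·51.5²/47 = 10.1375
  stratum Upland: (350/650)²·(1 − 73/350)·5.4²/73 = 0.0916612
V̂(x̄_st) = 10.2292
SE(x̄_st) = √10.2292 = 3.19831

SE(x̄_st) ≈ 3.20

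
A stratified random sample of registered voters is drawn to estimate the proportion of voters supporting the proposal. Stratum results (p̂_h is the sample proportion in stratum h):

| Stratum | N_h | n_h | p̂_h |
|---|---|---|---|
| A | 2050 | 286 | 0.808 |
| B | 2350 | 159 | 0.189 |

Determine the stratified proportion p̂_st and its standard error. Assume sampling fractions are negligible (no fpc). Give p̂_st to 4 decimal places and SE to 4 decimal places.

N = 4400; stratum weights W_h = N_h/N.
p̂_st = Σ W_h p̂_h = (2050·0.808 + 2350·0.189)/4400 = 0.47740
V̂(p̂_st) = Σ W_h² p̂_h(1−p̂_h)/(n_h−1):
  stratum A: (2050/4400)²·0.808·0.192/285 = 0.00011816
  stratum B: (2350/4400)²·0.189·0.811/158 = 0.00027673
V̂(p̂_st) = 0.00039489; SE = √V̂ = 0.0198718

p̂_st ≈ 0.4774, SE ≈ 0.0199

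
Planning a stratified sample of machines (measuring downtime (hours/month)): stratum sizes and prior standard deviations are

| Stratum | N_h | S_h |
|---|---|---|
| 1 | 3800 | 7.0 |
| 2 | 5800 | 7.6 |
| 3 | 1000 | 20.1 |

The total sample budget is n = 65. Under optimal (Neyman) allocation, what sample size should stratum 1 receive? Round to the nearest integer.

Neyman allocation: n_h = n · N_h S_h / Σ N_i S_i, with n = 65.
  stratum 1: N_h·S_h = 3800·7.0 = 26600.00
  stratum 2: N_h·S_h = 5800·7.6 = 44080.00
  stratum 3: N_h·S_h = 1000·20.1 = 20100.00
Σ N_h S_h = 90780.00
n for stratum 1 = 65·26600.00/90780.00 = 19.046 → 19

19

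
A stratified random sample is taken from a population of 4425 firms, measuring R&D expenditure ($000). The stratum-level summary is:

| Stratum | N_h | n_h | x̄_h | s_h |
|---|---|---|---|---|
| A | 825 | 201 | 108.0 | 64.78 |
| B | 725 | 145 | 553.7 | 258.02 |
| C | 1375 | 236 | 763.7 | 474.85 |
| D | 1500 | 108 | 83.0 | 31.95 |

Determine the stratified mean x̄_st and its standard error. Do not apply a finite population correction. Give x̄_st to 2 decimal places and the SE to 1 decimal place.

x̄_st = Σ W_h x̄_h = (825·108.0 + 725·553.7 + 1375·763.7 + 1500·83.0)/4425 = 376.29831
V̂(x̄_st) = Σ W_h² s_h²/n_h, with W_h = N_h/N and N = 4425:
  stratum A: (825/4425)²·64.78²/201 = 0.725717
  stratum B: (725/4425)²·258.02²/145 = 12.325
  stratum C: (1375/4425)²·474.85²/236 = 92.2528
  stratum D: (1500/4425)²·31.95²/108 = 1.08611
V̂(x̄_st) = 106.39
SE(x̄_st) = √106.39 = 10.3145

x̄_st ≈ 376.30, SE ≈ 10.3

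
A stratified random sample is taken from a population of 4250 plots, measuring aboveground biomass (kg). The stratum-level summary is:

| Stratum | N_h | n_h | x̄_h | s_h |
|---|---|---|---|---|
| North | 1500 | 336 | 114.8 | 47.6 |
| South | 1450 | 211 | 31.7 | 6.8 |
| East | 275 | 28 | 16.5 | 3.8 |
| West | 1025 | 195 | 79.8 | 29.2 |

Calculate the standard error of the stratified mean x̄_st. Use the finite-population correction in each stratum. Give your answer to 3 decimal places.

V̂(x̄_st) = Σ W_h² (1 − n_h/N_h) s_h²/n_h, with W_h = N_h/N and N = 4250:
  stratum North: (1500/4250)²·(1 − 336/1500)·47.6²/336 = 0.65184
  stratum South: (1450/4250)²·(1 − 211/1450)·6.8²/211 = 0.021797
  stratum East: (275/4250)²·(1 − 28/275)·3.8²/28 = 0.00193937
  stratum West: (1025/4250)²·(1 − 195/1025)·29.2²/195 = 0.205947
V̂(x̄_st) = 0.881523
SE(x̄_st) = √0.881523 = 0.938895

SE(x̄_st) ≈ 0.939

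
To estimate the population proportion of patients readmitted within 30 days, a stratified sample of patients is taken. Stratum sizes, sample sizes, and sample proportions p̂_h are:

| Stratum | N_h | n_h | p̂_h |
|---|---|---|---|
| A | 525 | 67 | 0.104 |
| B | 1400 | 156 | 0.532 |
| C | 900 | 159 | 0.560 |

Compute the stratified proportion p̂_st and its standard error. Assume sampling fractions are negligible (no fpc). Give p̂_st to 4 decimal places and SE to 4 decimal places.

p̂_st ≈ 0.4614, SE ≈ 0.0245

N = 2825; stratum weights W_h = N_h/N.
p̂_st = Σ W_h p̂_h = (525·0.104 + 1400·0.532 + 900·0.560)/2825 = 0.46138
V̂(p̂_st) = Σ W_h² p̂_h(1−p̂_h)/(n_h−1):
  stratum A: (525/2825)²·0.104·0.896/66 = 4.87617e-05
  stratum B: (1400/2825)²·0.532·0.468/155 = 0.000394498
  stratum C: (900/2825)²·0.560·0.440/158 = 0.000158282
V̂(p̂_st) = 0.000601542; SE = √V̂ = 0.0245264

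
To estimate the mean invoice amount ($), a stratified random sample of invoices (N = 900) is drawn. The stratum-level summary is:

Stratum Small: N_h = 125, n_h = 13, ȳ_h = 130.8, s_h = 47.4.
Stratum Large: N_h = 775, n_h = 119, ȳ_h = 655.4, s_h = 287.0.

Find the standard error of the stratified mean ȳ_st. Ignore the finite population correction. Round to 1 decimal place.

SE(ȳ_st) ≈ 22.7

V̂(ȳ_st) = Σ W_h² s_h²/n_h, with W_h = N_h/N and N = 900:
  stratum Small: (125/900)²·47.4²/13 = 3.33387
  stratum Large: (775/900)²·287.0²/119 = 513.257
V̂(ȳ_st) = 516.591
SE(ȳ_st) = √516.591 = 22.7286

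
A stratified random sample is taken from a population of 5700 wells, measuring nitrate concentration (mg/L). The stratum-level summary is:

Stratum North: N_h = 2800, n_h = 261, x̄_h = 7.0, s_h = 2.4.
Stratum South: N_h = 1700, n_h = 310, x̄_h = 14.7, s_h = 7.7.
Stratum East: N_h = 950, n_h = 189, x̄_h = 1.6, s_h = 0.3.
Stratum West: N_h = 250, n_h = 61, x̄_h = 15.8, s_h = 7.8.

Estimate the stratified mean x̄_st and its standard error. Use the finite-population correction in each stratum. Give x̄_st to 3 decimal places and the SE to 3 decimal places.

x̄_st = Σ W_h x̄_h = (2800·7.0 + 1700·14.7 + 950·1.6 + 250·15.8)/5700 = 8.78246
V̂(x̄_st) = Σ W_h² (1 − n_h/N_h) s_h²/n_h, with W_h = N_h/N and N = 5700:
  stratum North: (2800/5700)²·(1 − 261/2800)·2.4²/261 = 0.00482895
  stratum South: (1700/5700)²·(1 − 310/1700)·7.7²/310 = 0.0139102
  stratum East: (950/5700)²·(1 − 189/950)·0.3²/189 = 1.05959e-05
  stratum West: (250/5700)²·(1 − 61/250)·7.8²/61 = 0.00145048
V̂(x̄_st) = 0.0202002
SE(x̄_st) = √0.0202002 = 0.142128

x̄_st ≈ 8.782, SE ≈ 0.142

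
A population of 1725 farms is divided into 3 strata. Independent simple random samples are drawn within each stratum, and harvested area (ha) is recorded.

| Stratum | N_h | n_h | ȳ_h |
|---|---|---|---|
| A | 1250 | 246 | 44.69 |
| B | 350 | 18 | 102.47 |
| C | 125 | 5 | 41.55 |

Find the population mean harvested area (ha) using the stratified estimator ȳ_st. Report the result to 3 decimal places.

N = Σ N_h = 1725. Stratum weights W_h = N_h/N.
ȳ_st = (1250·44.69 + 350·102.47 + 125·41.55) / 1725 = 56.18594

ȳ_st ≈ 56.186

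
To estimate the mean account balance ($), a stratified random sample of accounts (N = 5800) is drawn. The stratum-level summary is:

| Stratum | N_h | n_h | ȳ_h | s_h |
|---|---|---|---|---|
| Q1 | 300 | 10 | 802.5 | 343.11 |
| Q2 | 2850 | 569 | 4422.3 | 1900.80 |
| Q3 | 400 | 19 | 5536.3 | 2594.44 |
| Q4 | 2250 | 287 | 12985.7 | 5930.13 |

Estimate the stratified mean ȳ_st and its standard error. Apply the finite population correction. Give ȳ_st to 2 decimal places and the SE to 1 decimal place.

ȳ_st = Σ W_h ȳ_h = (300·802.5 + 2850·4422.3 + 400·5536.3 + 2250·12985.7)/5800 = 7633.90517
V̂(ȳ_st) = Σ W_h² (1 − n_h/N_h) s_h²/n_h, with W_h = N_h/N and N = 5800:
  stratum Q1: (300/5800)²·(1 − 10/300)·343.11²/10 = 30.446
  stratum Q2: (2850/5800)²·(1 − 569/2850)·1900.80²/569 = 1227.09
  stratum Q3: (400/5800)²·(1 − 19/400)·2594.44²/19 = 1604.95
  stratum Q4: (2250/5800)²·(1 − 287/2250)·5930.13²/287 = 16087.7
V̂(ȳ_st) = 18950.2
SE(ȳ_st) = √18950.2 = 137.66

ȳ_st ≈ 7633.91, SE ≈ 137.7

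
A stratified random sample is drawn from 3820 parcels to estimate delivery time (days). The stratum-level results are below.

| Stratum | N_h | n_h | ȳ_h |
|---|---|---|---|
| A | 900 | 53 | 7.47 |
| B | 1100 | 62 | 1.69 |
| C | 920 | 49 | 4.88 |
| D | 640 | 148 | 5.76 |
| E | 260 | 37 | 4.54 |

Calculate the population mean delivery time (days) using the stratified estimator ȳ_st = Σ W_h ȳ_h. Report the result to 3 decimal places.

ȳ_st ≈ 4.696

N = Σ N_h = 3820. Stratum weights W_h = N_h/N.
ȳ_st = (900·7.47 + 1100·1.69 + 920·4.88 + 640·5.76 + 260·4.54) / 3820 = 4.69592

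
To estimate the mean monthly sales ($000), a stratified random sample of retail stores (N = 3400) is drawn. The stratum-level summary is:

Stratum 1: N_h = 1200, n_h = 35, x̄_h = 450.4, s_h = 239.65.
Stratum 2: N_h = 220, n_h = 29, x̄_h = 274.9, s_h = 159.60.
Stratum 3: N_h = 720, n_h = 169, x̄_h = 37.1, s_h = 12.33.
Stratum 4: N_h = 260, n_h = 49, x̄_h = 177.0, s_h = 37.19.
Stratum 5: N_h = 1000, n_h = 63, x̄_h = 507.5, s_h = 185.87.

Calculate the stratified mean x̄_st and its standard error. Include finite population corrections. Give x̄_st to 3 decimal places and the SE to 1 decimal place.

x̄_st = Σ W_h x̄_h = (1200·450.4 + 220·274.9 + 720·37.1 + 260·177.0 + 1000·507.5)/3400 = 347.40882
V̂(x̄_st) = Σ W_h² (1 − n_h/N_h) s_h²/n_h, with W_h = N_h/N and N = 3400:
  stratum 1: (1200/3400)²·(1 − 35/1200)·239.65²/35 = 198.443
  stratum 2: (220/3400)²·(1 − 29/220)·159.60²/29 = 3.19276
  stratum 3: (720/3400)²·(1 − 169/720)·12.33²/169 = 0.0308721
  stratum 4: (260/3400)²·(1 − 49/260)·37.19²/49 = 0.133954
  stratum 5: (1000/3400)²·(1 − 63/1000)·185.87²/63 = 44.4488
V̂(x̄_st) = 246.25
SE(x̄_st) = √246.25 = 15.6923

x̄_st ≈ 347.409, SE ≈ 15.7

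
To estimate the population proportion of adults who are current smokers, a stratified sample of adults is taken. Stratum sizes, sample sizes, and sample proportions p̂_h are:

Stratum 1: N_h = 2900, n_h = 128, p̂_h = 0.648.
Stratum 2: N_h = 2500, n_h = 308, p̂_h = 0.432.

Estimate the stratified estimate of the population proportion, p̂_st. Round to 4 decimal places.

p̂_st ≈ 0.5480

N = 5400; stratum weights W_h = N_h/N.
p̂_st = Σ W_h p̂_h = (2900·0.648 + 2500·0.432)/5400 = 0.54800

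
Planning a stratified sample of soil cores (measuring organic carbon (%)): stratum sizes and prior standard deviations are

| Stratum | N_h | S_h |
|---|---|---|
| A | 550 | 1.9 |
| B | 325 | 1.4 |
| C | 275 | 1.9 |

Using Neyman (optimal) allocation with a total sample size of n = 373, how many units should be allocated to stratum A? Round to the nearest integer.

193

Neyman allocation: n_h = n · N_h S_h / Σ N_i S_i, with n = 373.
  stratum A: N_h·S_h = 550·1.9 = 1045.00
  stratum B: N_h·S_h = 325·1.4 = 455.00
  stratum C: N_h·S_h = 275·1.9 = 522.50
Σ N_h S_h = 2022.50
n for stratum A = 373·1045.00/2022.50 = 192.724 → 193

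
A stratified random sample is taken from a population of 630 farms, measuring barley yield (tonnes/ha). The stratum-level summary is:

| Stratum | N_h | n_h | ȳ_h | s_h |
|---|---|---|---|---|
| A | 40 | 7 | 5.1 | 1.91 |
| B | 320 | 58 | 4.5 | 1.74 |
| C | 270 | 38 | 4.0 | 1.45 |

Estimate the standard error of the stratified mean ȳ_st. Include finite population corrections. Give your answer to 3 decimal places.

SE(ȳ_st) ≈ 0.147

V̂(ȳ_st) = Σ W_h² (1 − n_h/N_h) s_h²/n_h, with W_h = N_h/N and N = 630:
  stratum A: (40/630)²·(1 − 7/40)·1.91²/7 = 0.00173325
  stratum B: (320/630)²·(1 − 58/320)·1.74²/58 = 0.0110266
  stratum C: (270/630)²·(1 − 38/270)·1.45²/38 = 0.00873219
V̂(ȳ_st) = 0.021492
SE(ȳ_st) = √0.021492 = 0.146602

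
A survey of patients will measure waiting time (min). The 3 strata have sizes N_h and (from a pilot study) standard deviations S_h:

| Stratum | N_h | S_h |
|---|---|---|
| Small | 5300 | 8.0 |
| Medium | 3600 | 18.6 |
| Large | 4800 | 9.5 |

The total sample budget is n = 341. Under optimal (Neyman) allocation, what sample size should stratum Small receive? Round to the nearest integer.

Neyman allocation: n_h = n · N_h S_h / Σ N_i S_i, with n = 341.
  stratum Small: N_h·S_h = 5300·8.0 = 42400.00
  stratum Medium: N_h·S_h = 3600·18.6 = 66960.00
  stratum Large: N_h·S_h = 4800·9.5 = 45600.00
Σ N_h S_h = 154960.00
n for stratum Small = 341·42400.00/154960.00 = 93.304 → 93

93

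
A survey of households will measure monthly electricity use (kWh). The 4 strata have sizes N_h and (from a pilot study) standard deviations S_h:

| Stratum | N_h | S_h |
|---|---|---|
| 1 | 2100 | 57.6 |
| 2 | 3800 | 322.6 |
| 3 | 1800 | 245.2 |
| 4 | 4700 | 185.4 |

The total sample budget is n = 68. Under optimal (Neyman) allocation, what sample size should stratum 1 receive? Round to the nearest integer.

Neyman allocation: n_h = n · N_h S_h / Σ N_i S_i, with n = 68.
  stratum 1: N_h·S_h = 2100·57.6 = 120960.00
  stratum 2: N_h·S_h = 3800·322.6 = 1225880.00
  stratum 3: N_h·S_h = 1800·245.2 = 441360.00
  stratum 4: N_h·S_h = 4700·185.4 = 871380.00
Σ N_h S_h = 2659580.00
n for stratum 1 = 68·120960.00/2659580.00 = 3.093 → 3

3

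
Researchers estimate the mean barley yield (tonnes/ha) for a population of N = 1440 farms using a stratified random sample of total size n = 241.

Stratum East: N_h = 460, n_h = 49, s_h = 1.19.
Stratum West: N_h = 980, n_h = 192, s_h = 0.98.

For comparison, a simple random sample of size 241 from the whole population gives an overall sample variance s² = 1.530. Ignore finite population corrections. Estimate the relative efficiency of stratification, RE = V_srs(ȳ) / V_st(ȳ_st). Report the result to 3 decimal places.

RE ≈ 1.206

V̂(ȳ_st) = Σ W_h² s_h²/n_h, with W_h = N_h/N and N = 1440:
  stratum East: (460/1440)²·1.19²/49 = 0.00294909
  stratum West: (980/1440)²·0.98²/192 = 0.00231674
V_st = 0.00526584
V_srs = s²/n = 1.530/241 = 0.00634855
Relative efficiency = V_srs / V_st = 0.00634855/0.00526584 = 1.2056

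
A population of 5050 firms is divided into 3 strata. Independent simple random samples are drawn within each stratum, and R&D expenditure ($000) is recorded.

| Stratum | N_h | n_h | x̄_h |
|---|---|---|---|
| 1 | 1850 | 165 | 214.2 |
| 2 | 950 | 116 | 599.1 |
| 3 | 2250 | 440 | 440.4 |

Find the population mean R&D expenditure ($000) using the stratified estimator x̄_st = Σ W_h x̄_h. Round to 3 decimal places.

x̄_st ≈ 387.389

N = Σ N_h = 5050. Stratum weights W_h = N_h/N.
x̄_st = (1850·214.2 + 950·599.1 + 2250·440.4) / 5050 = 387.38911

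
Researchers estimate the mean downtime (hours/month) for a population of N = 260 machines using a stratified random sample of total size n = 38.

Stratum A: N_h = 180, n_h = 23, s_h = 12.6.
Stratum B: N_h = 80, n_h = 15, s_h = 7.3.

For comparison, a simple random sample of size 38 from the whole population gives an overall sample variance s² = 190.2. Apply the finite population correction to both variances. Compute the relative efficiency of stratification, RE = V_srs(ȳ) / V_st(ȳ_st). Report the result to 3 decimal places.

RE ≈ 1.353

V̂(ȳ_st) = Σ W_h² (1 − n_h/N_h) s_h²/n_h, with W_h = N_h/N and N = 260:
  stratum A: (180/260)²·(1 − 23/180)·12.6²/23 = 2.88562
  stratum B: (80/260)²·(1 − 15/80)·7.3²/15 = 0.273282
V_st = 3.1589
V_srs = (1 − 38/260)·190.2/38 = 4.27372
Relative efficiency = V_srs / V_st = 4.27372/3.1589 = 1.3529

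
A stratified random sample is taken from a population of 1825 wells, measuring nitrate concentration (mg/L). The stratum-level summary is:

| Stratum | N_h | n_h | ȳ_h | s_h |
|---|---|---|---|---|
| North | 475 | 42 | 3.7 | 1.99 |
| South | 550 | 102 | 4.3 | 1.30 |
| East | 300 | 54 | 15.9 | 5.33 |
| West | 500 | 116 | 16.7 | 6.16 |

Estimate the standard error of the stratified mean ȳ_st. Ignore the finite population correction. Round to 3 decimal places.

SE(ȳ_st) ≈ 0.216

V̂(ȳ_st) = Σ W_h² s_h²/n_h, with W_h = N_h/N and N = 1825:
  stratum North: (475/1825)²·1.99²/42 = 0.00638732
  stratum South: (550/1825)²·1.30²/102 = 0.00150483
  stratum East: (300/1825)²·5.33²/54 = 0.014216
  stratum West: (500/1825)²·6.16²/116 = 0.0245537
V̂(ȳ_st) = 0.0466619
SE(ȳ_st) = √0.0466619 = 0.216014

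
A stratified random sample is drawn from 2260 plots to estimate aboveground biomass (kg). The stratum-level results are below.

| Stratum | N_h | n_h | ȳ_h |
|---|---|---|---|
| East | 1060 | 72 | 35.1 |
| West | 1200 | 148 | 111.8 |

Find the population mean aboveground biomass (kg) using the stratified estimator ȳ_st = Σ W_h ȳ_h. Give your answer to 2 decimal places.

ȳ_st ≈ 75.83

N = Σ N_h = 2260. Stratum weights W_h = N_h/N.
ȳ_st = (1060·35.1 + 1200·111.8) / 2260 = 75.8257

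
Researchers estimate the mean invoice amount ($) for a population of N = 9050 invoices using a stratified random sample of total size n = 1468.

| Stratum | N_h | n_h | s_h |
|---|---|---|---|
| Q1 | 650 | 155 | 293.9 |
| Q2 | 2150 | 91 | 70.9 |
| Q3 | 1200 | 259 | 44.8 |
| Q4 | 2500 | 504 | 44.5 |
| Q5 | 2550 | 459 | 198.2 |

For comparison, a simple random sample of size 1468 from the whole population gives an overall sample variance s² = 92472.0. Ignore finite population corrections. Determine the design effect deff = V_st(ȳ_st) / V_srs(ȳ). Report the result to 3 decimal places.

V̂(ȳ_st) = Σ W_h² s_h²/n_h, with W_h = N_h/N and N = 9050:
  stratum Q1: (650/9050)²·293.9²/155 = 2.87473
  stratum Q2: (2150/9050)²·70.9²/91 = 3.11767
  stratum Q3: (1200/9050)²·44.8²/259 = 0.136245
  stratum Q4: (2500/9050)²·44.5²/504 = 0.299828
  stratum Q5: (2550/9050)²·198.2²/459 = 6.79482
V_st = 13.2233
V_srs = s²/n = 92472.0/1468 = 62.9918
deff = V_st / V_srs = 13.2233/62.9918 = 0.2099

deff ≈ 0.210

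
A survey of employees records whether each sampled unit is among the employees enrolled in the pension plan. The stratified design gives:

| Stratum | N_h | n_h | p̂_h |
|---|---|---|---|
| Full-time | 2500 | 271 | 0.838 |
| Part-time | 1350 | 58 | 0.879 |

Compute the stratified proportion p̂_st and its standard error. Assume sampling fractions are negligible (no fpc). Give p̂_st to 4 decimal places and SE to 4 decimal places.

p̂_st ≈ 0.8524, SE ≈ 0.0210

N = 3850; stratum weights W_h = N_h/N.
p̂_st = Σ W_h p̂_h = (2500·0.838 + 1350·0.879)/3850 = 0.85238
V̂(p̂_st) = Σ W_h² p̂_h(1−p̂_h)/(n_h−1):
  stratum Full-time: (2500/3850)²·0.838·0.162/270 = 0.000212009
  stratum Part-time: (1350/3850)²·0.879·0.121/57 = 0.000229427
V̂(p̂_st) = 0.000441436; SE = √V̂ = 0.0210104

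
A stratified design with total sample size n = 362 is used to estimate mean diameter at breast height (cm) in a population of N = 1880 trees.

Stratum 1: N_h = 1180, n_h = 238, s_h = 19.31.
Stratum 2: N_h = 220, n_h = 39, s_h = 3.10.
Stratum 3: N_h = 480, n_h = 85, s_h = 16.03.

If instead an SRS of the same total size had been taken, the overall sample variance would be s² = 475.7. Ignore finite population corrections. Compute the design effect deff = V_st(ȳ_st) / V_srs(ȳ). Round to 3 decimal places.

V̂(ȳ_st) = Σ W_h² s_h²/n_h, with W_h = N_h/N and N = 1880:
  stratum 1: (1180/1880)²·19.31²/238 = 0.617214
  stratum 2: (220/1880)²·3.10²/39 = 0.00337434
  stratum 3: (480/1880)²·16.03²/85 = 0.197067
V_st = 0.817656
V_srs = s²/n = 475.7/362 = 1.31409
deff = V_st / V_srs = 0.817656/1.31409 = 0.6222

deff ≈ 0.622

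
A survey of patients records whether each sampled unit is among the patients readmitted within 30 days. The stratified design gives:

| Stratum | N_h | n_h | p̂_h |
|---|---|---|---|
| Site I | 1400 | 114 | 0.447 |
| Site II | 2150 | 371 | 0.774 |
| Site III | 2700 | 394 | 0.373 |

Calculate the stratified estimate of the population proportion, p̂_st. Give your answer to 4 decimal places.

p̂_st ≈ 0.5275

N = 6250; stratum weights W_h = N_h/N.
p̂_st = Σ W_h p̂_h = (1400·0.447 + 2150·0.774 + 2700·0.373)/6250 = 0.52752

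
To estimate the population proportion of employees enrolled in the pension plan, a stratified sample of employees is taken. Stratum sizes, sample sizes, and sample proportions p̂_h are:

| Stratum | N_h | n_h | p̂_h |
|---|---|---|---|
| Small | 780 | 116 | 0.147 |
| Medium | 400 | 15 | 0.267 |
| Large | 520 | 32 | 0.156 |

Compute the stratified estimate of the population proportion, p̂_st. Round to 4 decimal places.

N = 1700; stratum weights W_h = N_h/N.
p̂_st = Σ W_h p̂_h = (780·0.147 + 400·0.267 + 520·0.156)/1700 = 0.17799

p̂_st ≈ 0.1780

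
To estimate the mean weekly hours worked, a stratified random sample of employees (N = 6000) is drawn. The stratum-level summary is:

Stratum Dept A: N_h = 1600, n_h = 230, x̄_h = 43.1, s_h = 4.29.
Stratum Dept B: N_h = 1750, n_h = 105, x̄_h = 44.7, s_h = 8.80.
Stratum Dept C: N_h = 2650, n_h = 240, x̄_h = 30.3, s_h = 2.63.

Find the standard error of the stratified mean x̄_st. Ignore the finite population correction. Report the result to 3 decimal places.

SE(x̄_st) ≈ 0.272

V̂(x̄_st) = Σ W_h² s_h²/n_h, with W_h = N_h/N and N = 6000:
  stratum Dept A: (1600/6000)²·4.29²/230 = 0.00569016
  stratum Dept B: (1750/6000)²·8.80²/105 = 0.0627407
  stratum Dept C: (2650/6000)²·2.63²/240 = 0.00562198
V̂(x̄_st) = 0.0740529
SE(x̄_st) = √0.0740529 = 0.272127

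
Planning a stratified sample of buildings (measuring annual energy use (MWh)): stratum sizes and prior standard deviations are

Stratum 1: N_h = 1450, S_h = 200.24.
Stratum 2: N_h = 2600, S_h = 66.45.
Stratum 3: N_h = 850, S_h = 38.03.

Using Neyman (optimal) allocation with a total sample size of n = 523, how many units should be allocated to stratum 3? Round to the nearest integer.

Neyman allocation: n_h = n · N_h S_h / Σ N_i S_i, with n = 523.
  stratum 1: N_h·S_h = 1450·200.24 = 290348.00
  stratum 2: N_h·S_h = 2600·66.45 = 172770.00
  stratum 3: N_h·S_h = 850·38.03 = 32325.50
Σ N_h S_h = 495443.50
n for stratum 3 = 523·32325.50/495443.50 = 34.123 → 34

34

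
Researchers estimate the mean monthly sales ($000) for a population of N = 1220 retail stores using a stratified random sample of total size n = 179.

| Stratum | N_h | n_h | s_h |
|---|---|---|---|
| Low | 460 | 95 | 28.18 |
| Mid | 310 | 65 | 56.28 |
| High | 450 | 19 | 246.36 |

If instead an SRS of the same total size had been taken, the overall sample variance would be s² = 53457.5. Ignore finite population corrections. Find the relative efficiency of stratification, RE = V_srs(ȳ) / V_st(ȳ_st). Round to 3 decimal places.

V̂(ȳ_st) = Σ W_h² s_h²/n_h, with W_h = N_h/N and N = 1220:
  stratum Low: (460/1220)²·28.18²/95 = 1.18838
  stratum Mid: (310/1220)²·56.28²/65 = 3.14629
  stratum High: (450/1220)²·246.36²/19 = 434.602
V_st = 438.937
V_srs = s²/n = 53457.5/179 = 298.645
Relative efficiency = V_srs / V_st = 298.645/438.937 = 0.6804

RE ≈ 0.680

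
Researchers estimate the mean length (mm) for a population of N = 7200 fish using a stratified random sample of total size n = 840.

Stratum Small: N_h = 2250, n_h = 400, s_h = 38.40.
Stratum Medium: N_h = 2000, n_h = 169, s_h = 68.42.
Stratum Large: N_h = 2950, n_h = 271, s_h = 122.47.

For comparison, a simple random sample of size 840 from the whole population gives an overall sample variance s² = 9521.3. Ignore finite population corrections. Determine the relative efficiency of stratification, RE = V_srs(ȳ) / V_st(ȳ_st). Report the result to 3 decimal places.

V̂(ȳ_st) = Σ W_h² s_h²/n_h, with W_h = N_h/N and N = 7200:
  stratum Small: (2250/7200)²·38.40²/400 = 0.36
  stratum Medium: (2000/7200)²·68.42²/169 = 2.13734
  stratum Large: (2950/7200)²·122.47²/271 = 9.29114
V_st = 11.7885
V_srs = s²/n = 9521.3/840 = 11.3349
Relative efficiency = V_srs / V_st = 11.3349/11.7885 = 0.9615

RE ≈ 0.962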